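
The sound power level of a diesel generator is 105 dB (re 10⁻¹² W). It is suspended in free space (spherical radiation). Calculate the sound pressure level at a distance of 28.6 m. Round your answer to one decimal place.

64.9 dB

Free-field spherical radiation: L_p = L_w − 10·log₁₀(4π·r²), r = 28.6 m.
4π·r² = 1.028e+04 m², 10·log₁₀ of that is 40.119 dB.
L_p = 105 − 40.119 = 64.88 dB.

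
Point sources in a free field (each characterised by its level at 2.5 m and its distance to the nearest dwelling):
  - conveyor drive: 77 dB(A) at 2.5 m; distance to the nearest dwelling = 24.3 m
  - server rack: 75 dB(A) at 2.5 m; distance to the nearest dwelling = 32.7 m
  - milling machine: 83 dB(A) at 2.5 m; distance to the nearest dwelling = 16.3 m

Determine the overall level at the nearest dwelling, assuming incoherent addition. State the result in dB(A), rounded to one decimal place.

67.3 dB(A)

Apply inverse-square spreading to bring every level to the receiver, then sum 10^(L/10).
conveyor drive: 77 − 20·log₁₀(24.3/2.5) = 77 − 19.75 = 57.25 dB(A).
server rack: 75 − 20·log₁₀(32.7/2.5) = 75 − 22.33 = 52.67 dB(A).
milling machine: 83 − 20·log₁₀(16.3/2.5) = 83 − 16.28 = 66.72 dB(A).
Σ 10^(L/10) = 5.409e+06 → L_total = 10·log₁₀(5.409e+06) = 67.33 dB(A).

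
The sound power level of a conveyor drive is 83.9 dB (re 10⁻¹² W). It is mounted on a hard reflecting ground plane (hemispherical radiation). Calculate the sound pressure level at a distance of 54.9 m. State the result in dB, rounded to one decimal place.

41.1 dB

Free-field hemispherical radiation: L_p = L_w − 10·log₁₀(2π·r²), r = 54.9 m.
2π·r² = 1.894e+04 m², 10·log₁₀ of that is 42.773 dB.
L_p = 83.9 − 42.773 = 41.13 dB.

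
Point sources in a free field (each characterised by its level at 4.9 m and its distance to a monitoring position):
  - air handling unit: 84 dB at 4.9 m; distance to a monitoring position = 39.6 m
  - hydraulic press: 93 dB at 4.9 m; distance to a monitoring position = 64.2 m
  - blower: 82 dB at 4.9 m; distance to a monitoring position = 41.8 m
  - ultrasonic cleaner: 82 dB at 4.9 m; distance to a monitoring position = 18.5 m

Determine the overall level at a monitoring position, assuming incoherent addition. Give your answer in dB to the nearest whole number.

First find each source's level at the receiver (point-source: −20·log₁₀(r/r_ref)), then combine on an intensity basis.
air handling unit: 84 − 20·log₁₀(39.6/4.9) = 84 − 18.15 = 65.85 dB.
hydraulic press: 93 − 20·log₁₀(64.2/4.9) = 93 − 22.35 = 70.65 dB.
blower: 82 − 20·log₁₀(41.8/4.9) = 82 − 18.62 = 63.38 dB.
ultrasonic cleaner: 82 − 20·log₁₀(18.5/4.9) = 82 − 11.54 = 70.46 dB.
Σ 10^(L/10) = 2.877e+07 → L_total = 10·log₁₀(2.877e+07) = 74.59 dB.

75 dB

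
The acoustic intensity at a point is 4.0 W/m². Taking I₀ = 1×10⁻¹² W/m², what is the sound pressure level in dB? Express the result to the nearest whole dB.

126 dB

I/I₀ = 4.0/10⁻¹² = 4.0×10^12, and L = 10·log₁₀(I/I₀).
L = 10·(0.6021 + 12) = 126.02 dB.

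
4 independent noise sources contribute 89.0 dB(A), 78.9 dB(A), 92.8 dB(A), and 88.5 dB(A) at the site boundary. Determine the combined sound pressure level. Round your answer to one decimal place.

95.4 dB(A)

For uncorrelated sources the intensities add, so convert each level to linear form, sum, and take 10·log₁₀ of the total.
Σ 10^(L/10) = 10^(89.0/10) + 10^(78.9/10) + 10^(92.8/10) + 10^(88.5/10) = 3.485e+09.
L_total = 10·log₁₀(3.485e+09) = 95.42 dB(A).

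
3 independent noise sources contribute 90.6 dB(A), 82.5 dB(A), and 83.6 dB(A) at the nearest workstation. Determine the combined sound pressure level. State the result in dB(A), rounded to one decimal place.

Incoherent sources combine by intensity addition: L_total = 10·log₁₀(Σ 10^(L_i/10)).
Σ 10^(L/10) = 10^(90.6/10) + 10^(82.5/10) + 10^(83.6/10) = 1.555e+09.
L_total = 10·log₁₀(1.555e+09) = 91.92 dB(A).

91.9 dB(A)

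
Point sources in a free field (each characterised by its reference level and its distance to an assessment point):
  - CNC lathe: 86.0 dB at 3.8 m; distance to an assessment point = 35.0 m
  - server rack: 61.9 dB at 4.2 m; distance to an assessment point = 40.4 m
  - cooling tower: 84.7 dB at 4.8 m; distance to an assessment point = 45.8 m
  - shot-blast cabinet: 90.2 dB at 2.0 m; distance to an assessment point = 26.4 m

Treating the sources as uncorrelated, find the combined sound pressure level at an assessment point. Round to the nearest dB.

71 dB

Propagate each source to the receiver with L = L_ref − 20·log₁₀(r/r_ref), then add intensities.
CNC lathe: 86.0 − 20·log₁₀(35.0/3.8) = 86.0 − 19.29 = 66.71 dB.
server rack: 61.9 − 20·log₁₀(40.4/4.2) = 61.9 − 19.66 = 42.24 dB.
cooling tower: 84.7 − 20·log₁₀(45.8/4.8) = 84.7 − 19.59 = 65.11 dB.
shot-blast cabinet: 90.2 − 20·log₁₀(26.4/2.0) = 90.2 − 22.41 = 67.79 dB.
Σ 10^(L/10) = 1.396e+07 → L_total = 10·log₁₀(1.396e+07) = 71.45 dB.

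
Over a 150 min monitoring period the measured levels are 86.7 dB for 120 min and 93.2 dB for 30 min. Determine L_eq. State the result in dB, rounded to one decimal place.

L_eq = 10·log₁₀[(1/T)·Σ tᵢ·10^(Lᵢ/10)] with T = 150 min.
Σ tᵢ·10^(Lᵢ/10) = 120·10^(86.7/10) + 30·10^(93.2/10) = 1.188e+11.
L_eq = 10·log₁₀(1.188e+11/150) = 88.99 dB.

89.0 dB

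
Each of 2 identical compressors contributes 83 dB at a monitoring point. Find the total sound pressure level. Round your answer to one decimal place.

86.0 dB

With 2 equal, uncorrelated contributions the intensity is 2× that of one unit, giving a rise of 10·log₁₀ 2.
L_total = 83 + 10·log₁₀(2) = 83 + 3.010 = 86.01 dB.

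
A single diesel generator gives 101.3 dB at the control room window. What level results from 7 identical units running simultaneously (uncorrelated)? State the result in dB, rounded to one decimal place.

With 7 equal, uncorrelated contributions the intensity is 7× that of one unit, giving a rise of 10·log₁₀ 7.
L_total = 101.3 + 10·log₁₀(7) = 101.3 + 8.451 = 109.75 dB.

109.8 dB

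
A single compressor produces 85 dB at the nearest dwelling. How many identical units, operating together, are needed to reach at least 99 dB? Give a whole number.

26

N identical sources give L₁ + 10·log₁₀ N, so require 10·log₁₀ N ≥ 99 − 85 = 14.0 dB.
N ≥ 10^(14.0/10) = 25.119, so N = 26.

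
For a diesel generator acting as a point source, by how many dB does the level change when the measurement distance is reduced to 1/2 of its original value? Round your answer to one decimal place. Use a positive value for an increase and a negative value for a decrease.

+6.0 dB

A point source loses 6 dB per doubling of distance; generally ΔL = −20·log₁₀(r₂/r₁).
ΔL = −20·log₁₀(0.5) = +6.02 dB.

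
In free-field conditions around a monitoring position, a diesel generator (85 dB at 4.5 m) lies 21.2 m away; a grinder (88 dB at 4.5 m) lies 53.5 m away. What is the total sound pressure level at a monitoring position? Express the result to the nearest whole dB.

Apply inverse-square spreading to bring every level to the receiver, then sum 10^(L/10).
diesel generator: 85 − 20·log₁₀(21.2/4.5) = 85 − 13.46 = 71.54 dB.
grinder: 88 − 20·log₁₀(53.5/4.5) = 88 − 21.50 = 66.50 dB.
Σ 10^(L/10) = 1.871e+07 → L_total = 10·log₁₀(1.871e+07) = 72.72 dB.

73 dB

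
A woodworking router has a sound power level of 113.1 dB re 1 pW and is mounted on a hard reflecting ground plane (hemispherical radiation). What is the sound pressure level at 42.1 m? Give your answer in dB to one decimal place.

The power spreads over a hemisphere of area 2π·r², so L_p = L_w − 10·log₁₀(2π·r²).
2π·r² = 1.114e+04 m², 10·log₁₀ of that is 40.467 dB.
L_p = 113.1 − 40.467 = 72.63 dB.

72.6 dB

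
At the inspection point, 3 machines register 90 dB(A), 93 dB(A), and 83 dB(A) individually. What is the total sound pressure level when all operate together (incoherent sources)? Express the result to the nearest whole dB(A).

95 dB(A)

For uncorrelated sources the intensities add, so convert each level to linear form, sum, and take 10·log₁₀ of the total.
Σ 10^(L/10) = 10^(90/10) + 10^(93/10) + 10^(83/10) = 3.195e+09.
L_total = 10·log₁₀(3.195e+09) = 95.04 dB(A).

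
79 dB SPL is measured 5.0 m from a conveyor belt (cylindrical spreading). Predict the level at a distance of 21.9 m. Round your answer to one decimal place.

72.6 dB SPL

For a line source, L₂ = L₁ − 10·log₁₀(r₂/r₁).
L₂ = 79 − 10·log₁₀(21.9/5.0) = 79 − 6.415 = 72.59 dB SPL.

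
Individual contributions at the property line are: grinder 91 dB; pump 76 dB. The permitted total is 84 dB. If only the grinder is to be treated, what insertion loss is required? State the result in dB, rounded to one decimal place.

Fixed contribution from the other source: Σ 10^(L/10) = 10^(76/10) = 3.981e+07 (76.00 dB).
The limit corresponds to 10^(84/10) = 2.512e+08; subtracting the fixed part leaves 2.114e+08 for the grinder, i.e. 83.25 dB.
Required insertion loss = 91 − 83.25 = 7.75 dB.

7.7 dB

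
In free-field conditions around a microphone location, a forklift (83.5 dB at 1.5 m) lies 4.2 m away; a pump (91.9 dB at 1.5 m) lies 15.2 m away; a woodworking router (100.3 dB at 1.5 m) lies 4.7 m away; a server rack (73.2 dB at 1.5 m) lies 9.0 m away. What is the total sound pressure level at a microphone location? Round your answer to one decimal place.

90.6 dB

First find each source's level at the receiver (point-source: −20·log₁₀(r/r_ref)), then combine on an intensity basis.
forklift: 83.5 − 20·log₁₀(4.2/1.5) = 83.5 − 8.94 = 74.56 dB.
pump: 91.9 − 20·log₁₀(15.2/1.5) = 91.9 − 20.12 = 71.78 dB.
woodworking router: 100.3 − 20·log₁₀(4.7/1.5) = 100.3 − 9.92 = 90.38 dB.
server rack: 73.2 − 20·log₁₀(9.0/1.5) = 73.2 − 15.56 = 57.64 dB.
Σ 10^(L/10) = 1.136e+09 → L_total = 10·log₁₀(1.136e+09) = 90.55 dB.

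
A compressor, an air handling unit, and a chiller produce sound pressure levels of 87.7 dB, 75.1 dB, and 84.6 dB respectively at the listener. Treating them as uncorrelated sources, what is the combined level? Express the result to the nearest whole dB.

Incoherent sources combine by intensity addition: L_total = 10·log₁₀(Σ 10^(L_i/10)).
Σ 10^(L/10) = 10^(87.7/10) + 10^(75.1/10) + 10^(84.6/10) = 9.096e+08.
L_total = 10·log₁₀(9.096e+08) = 89.59 dB.

90 dB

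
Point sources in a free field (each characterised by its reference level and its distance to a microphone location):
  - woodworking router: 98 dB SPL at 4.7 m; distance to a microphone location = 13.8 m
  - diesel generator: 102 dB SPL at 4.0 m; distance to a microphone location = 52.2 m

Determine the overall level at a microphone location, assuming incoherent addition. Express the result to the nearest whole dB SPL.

First find each source's level at the receiver (point-source: −20·log₁₀(r/r_ref)), then combine on an intensity basis.
woodworking router: 98 − 20·log₁₀(13.8/4.7) = 98 − 9.36 = 88.64 dB SPL.
diesel generator: 102 − 20·log₁₀(52.2/4.0) = 102 − 22.31 = 79.69 dB SPL.
Σ 10^(L/10) = 8.249e+08 → L_total = 10·log₁₀(8.249e+08) = 89.16 dB SPL.

89 dB SPL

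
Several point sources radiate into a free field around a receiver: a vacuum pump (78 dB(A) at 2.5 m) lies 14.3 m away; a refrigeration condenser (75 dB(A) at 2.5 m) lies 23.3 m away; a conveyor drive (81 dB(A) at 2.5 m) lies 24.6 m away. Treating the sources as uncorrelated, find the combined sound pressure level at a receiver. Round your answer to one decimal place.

Apply inverse-square spreading to bring every level to the receiver, then sum 10^(L/10).
vacuum pump: 78 − 20·log₁₀(14.3/2.5) = 78 − 15.15 = 62.85 dB(A).
refrigeration condenser: 75 − 20·log₁₀(23.3/2.5) = 75 − 19.39 = 55.61 dB(A).
conveyor drive: 81 − 20·log₁₀(24.6/2.5) = 81 − 19.86 = 61.14 dB(A).
Σ 10^(L/10) = 3.593e+06 → L_total = 10·log₁₀(3.593e+06) = 65.55 dB(A).

65.6 dB(A)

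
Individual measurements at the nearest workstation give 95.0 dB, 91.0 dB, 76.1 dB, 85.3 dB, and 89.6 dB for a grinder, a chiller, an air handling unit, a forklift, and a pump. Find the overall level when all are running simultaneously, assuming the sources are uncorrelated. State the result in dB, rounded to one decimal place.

97.6 dB

Incoherent sources combine by intensity addition: L_total = 10·log₁₀(Σ 10^(L_i/10)).
Σ 10^(L/10) = 10^(95.0/10) + 10^(91.0/10) + 10^(76.1/10) + 10^(85.3/10) + 10^(89.6/10) = 5.713e+09.
L_total = 10·log₁₀(5.713e+09) = 97.57 dB.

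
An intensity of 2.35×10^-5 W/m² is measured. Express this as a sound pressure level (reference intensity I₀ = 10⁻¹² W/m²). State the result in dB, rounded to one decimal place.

I/I₀ = 2.35×10^-5/10⁻¹² = 2.35×10^7, and L = 10·log₁₀(I/I₀).
L = 10·(0.3711 + 7) = 73.71 dB.

73.7 dB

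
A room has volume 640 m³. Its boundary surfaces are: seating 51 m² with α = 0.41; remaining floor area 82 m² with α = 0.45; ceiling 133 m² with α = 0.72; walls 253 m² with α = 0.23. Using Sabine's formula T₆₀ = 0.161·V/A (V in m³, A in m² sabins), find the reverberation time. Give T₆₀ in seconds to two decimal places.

0.49 s

Summing Sᵢαᵢ: 51·0.41 + 82·0.45 + 133·0.72 + 253·0.23 = 211.76 m².
T₆₀ = 0.161·V/A = 0.161·640/211.76 = 0.487 s.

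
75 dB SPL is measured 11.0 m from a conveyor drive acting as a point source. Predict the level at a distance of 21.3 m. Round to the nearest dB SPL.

For a point source, L₂ = L₁ − 20·log₁₀(r₂/r₁).
L₂ = 75 − 20·log₁₀(21.3/11.0) = 75 − 5.740 = 69.26 dB SPL.

69 dB SPL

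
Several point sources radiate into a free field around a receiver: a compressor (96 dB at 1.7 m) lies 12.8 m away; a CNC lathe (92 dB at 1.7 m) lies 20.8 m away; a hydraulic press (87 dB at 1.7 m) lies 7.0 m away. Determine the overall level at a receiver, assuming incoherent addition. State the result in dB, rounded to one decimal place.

Propagate each source to the receiver with L = L_ref − 20·log₁₀(r/r_ref), then add intensities.
compressor: 96 − 20·log₁₀(12.8/1.7) = 96 − 17.54 = 78.46 dB.
CNC lathe: 92 − 20·log₁₀(20.8/1.7) = 92 − 21.75 = 70.25 dB.
hydraulic press: 87 − 20·log₁₀(7.0/1.7) = 87 − 12.29 = 74.71 dB.
Σ 10^(L/10) = 1.104e+08 → L_total = 10·log₁₀(1.104e+08) = 80.43 dB.

80.4 dB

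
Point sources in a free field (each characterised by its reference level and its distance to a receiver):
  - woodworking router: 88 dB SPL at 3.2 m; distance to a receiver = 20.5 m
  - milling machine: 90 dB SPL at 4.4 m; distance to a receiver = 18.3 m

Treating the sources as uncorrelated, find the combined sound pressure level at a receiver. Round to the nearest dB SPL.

79 dB SPL

First find each source's level at the receiver (point-source: −20·log₁₀(r/r_ref)), then combine on an intensity basis.
woodworking router: 88 − 20·log₁₀(20.5/3.2) = 88 − 16.13 = 71.87 dB SPL.
milling machine: 90 − 20·log₁₀(18.3/4.4) = 90 − 12.38 = 77.62 dB SPL.
Σ 10^(L/10) = 7.318e+07 → L_total = 10·log₁₀(7.318e+07) = 78.64 dB SPL.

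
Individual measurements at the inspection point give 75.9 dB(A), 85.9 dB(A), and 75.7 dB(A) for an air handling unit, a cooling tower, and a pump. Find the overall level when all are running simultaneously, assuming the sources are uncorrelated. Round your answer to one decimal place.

For uncorrelated sources the intensities add, so convert each level to linear form, sum, and take 10·log₁₀ of the total.
Σ 10^(L/10) = 10^(75.9/10) + 10^(85.9/10) + 10^(75.7/10) = 4.651e+08.
L_total = 10·log₁₀(4.651e+08) = 86.68 dB(A).

86.7 dB(A)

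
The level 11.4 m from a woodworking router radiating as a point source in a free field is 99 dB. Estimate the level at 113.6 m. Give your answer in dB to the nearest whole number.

Spherical spreading from a point source gives a 20·log₁₀(r₂/r₁) drop.
L₂ = 99 − 20·log₁₀(113.6/11.4) = 99 − 19.969 = 79.03 dB.

79 dB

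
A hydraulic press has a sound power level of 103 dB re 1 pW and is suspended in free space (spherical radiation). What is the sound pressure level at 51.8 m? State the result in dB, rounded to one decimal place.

57.7 dB

Free-field spherical radiation: L_p = L_w − 10·log₁₀(4π·r²), r = 51.8 m.
4π·r² = 3.372e+04 m², 10·log₁₀ of that is 45.279 dB.
L_p = 103 − 45.279 = 57.72 dB.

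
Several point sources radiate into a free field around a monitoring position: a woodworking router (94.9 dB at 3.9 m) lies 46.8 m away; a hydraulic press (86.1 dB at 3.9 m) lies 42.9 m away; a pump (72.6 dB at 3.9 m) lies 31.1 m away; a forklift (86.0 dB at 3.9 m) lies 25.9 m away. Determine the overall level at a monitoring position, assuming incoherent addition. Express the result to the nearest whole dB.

Apply inverse-square spreading to bring every level to the receiver, then sum 10^(L/10).
woodworking router: 94.9 − 20·log₁₀(46.8/3.9) = 94.9 − 21.58 = 73.32 dB.
hydraulic press: 86.1 − 20·log₁₀(42.9/3.9) = 86.1 − 20.83 = 65.27 dB.
pump: 72.6 − 20·log₁₀(31.1/3.9) = 72.6 − 18.03 = 54.57 dB.
forklift: 86.0 − 20·log₁₀(25.9/3.9) = 86.0 − 16.44 = 69.56 dB.
Σ 10^(L/10) = 3.414e+07 → L_total = 10·log₁₀(3.414e+07) = 75.33 dB.

75 dB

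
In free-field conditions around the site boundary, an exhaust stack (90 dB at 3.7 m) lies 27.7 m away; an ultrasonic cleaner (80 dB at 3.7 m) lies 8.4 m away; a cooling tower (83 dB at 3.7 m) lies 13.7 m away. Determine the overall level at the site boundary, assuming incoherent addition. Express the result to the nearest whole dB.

77 dB

Apply inverse-square spreading to bring every level to the receiver, then sum 10^(L/10).
exhaust stack: 90 − 20·log₁₀(27.7/3.7) = 90 − 17.49 = 72.51 dB.
ultrasonic cleaner: 80 − 20·log₁₀(8.4/3.7) = 80 − 7.12 = 72.88 dB.
cooling tower: 83 − 20·log₁₀(13.7/3.7) = 83 − 11.37 = 71.63 dB.
Σ 10^(L/10) = 5.180e+07 → L_total = 10·log₁₀(5.180e+07) = 77.14 dB.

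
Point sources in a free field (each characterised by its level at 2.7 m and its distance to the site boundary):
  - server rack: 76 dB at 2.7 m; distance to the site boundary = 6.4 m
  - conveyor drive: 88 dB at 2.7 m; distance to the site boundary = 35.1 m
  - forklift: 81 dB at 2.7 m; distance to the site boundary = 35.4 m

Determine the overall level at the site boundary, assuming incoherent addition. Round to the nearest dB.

Apply inverse-square spreading to bring every level to the receiver, then sum 10^(L/10).
server rack: 76 − 20·log₁₀(6.4/2.7) = 76 − 7.50 = 68.50 dB.
conveyor drive: 88 − 20·log₁₀(35.1/2.7) = 88 − 22.28 = 65.72 dB.
forklift: 81 − 20·log₁₀(35.4/2.7) = 81 − 22.35 = 58.65 dB.
Σ 10^(L/10) = 1.155e+07 → L_total = 10·log₁₀(1.155e+07) = 70.63 dB.

71 dB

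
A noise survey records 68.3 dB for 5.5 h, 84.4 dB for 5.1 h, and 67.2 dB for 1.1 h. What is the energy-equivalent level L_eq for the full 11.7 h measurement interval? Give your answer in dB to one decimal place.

L_eq = 10·log₁₀[(1/T)·Σ tᵢ·10^(Lᵢ/10)] with T = 11.7 h.
Σ tᵢ·10^(Lᵢ/10) = 5.5·10^(68.3/10) + 5.1·10^(84.4/10) + 1.1·10^(67.2/10) = 1.448e+09.
L_eq = 10·log₁₀(1.448e+09/11.7) = 80.92 dB.

80.9 dB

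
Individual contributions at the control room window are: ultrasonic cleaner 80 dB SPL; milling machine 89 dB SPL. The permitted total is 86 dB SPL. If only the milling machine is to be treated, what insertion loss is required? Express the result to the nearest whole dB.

Everything except the milling machine sums to 10^(80/10) = 1.000e+08 in linear terms, 80.00 dB SPL.
The limit corresponds to 10^(86/10) = 3.981e+08; subtracting the fixed part leaves 2.981e+08 for the milling machine, i.e. 84.74 dB SPL.
So the milling machine must be reduced from 89 to 84.74 dB SPL: IL = 4.26 dB.

4 dB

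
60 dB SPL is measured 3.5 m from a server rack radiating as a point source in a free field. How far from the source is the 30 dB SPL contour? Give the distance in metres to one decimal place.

The 30.0 dB drop corresponds to a distance ratio of 10^(30.0/20) for a point source.
r₂ = 3.5·10^((60−30)/20) = 3.5·10^(30.0/20) = 110.68 m.

110.7 m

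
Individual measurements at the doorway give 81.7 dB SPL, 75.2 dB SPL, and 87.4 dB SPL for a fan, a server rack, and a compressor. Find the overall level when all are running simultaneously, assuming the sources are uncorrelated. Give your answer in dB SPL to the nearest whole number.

Incoherent sources combine by intensity addition: L_total = 10·log₁₀(Σ 10^(L_i/10)).
Σ 10^(L/10) = 10^(81.7/10) + 10^(75.2/10) + 10^(87.4/10) = 7.306e+08.
L_total = 10·log₁₀(7.306e+08) = 88.64 dB SPL.

89 dB SPL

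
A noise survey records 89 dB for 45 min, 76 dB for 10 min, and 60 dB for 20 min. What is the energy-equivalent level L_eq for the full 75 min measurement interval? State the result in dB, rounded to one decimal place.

86.8 dB

L_eq = 10·log₁₀[(1/T)·Σ tᵢ·10^(Lᵢ/10)] with T = 75 min.
Σ tᵢ·10^(Lᵢ/10) = 45·10^(89/10) + 10·10^(76/10) + 20·10^(60/10) = 3.616e+10.
L_eq = 10·log₁₀(3.616e+10/75) = 86.83 dB.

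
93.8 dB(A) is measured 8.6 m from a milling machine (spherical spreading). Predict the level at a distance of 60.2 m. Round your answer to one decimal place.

Point-source attenuation: ΔL = 20·log₁₀(r₂/r₁) = 20·log₁₀(60.2/8.6) = 16.902 dB.
L₂ = 93.8 − 20·log₁₀(60.2/8.6) = 93.8 − 16.902 = 76.90 dB(A).

76.9 dB(A)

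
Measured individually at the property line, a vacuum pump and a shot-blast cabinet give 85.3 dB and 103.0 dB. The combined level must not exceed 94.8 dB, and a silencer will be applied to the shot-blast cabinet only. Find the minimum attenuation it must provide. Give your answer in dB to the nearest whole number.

9 dB

Everything except the shot-blast cabinet sums to 10^(85.3/10) = 3.388e+08 in linear terms, 85.30 dB.
To meet 94.8 dB overall, the treated shot-blast cabinet may contribute at most 10^(94.8/10) − 3.388e+08 = 2.681e+09, i.e. 94.28 dB.
Required insertion loss = 103.0 − 94.28 = 8.72 dB.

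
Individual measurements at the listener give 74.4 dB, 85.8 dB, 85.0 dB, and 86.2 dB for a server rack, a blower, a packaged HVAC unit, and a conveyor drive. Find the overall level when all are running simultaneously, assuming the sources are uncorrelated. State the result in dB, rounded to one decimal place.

For uncorrelated sources the intensities add, so convert each level to linear form, sum, and take 10·log₁₀ of the total.
Σ 10^(L/10) = 10^(74.4/10) + 10^(85.8/10) + 10^(85.0/10) + 10^(86.2/10) = 1.141e+09.
L_total = 10·log₁₀(1.141e+09) = 90.57 dB.

90.6 dB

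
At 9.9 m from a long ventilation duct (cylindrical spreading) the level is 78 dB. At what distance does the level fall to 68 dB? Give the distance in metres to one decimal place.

99.0 m

For a line source L₁ − L₂ = 10·log₁₀(r₂/r₁), so r₂ = r₁·10^((L₁−L₂)/10).
r₂ = 9.9·10^((78−68)/10) = 9.9·10^(10.0/10) = 99.00 m.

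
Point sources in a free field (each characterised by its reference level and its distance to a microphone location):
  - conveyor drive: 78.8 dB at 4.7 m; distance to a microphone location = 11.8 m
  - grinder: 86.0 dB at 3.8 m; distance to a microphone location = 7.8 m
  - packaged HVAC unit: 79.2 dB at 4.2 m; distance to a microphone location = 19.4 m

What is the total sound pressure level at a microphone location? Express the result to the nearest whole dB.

80 dB

Apply inverse-square spreading to bring every level to the receiver, then sum 10^(L/10).
conveyor drive: 78.8 − 20·log₁₀(11.8/4.7) = 78.8 − 8.00 = 70.80 dB.
grinder: 86.0 − 20·log₁₀(7.8/3.8) = 86.0 − 6.25 = 79.75 dB.
packaged HVAC unit: 79.2 − 20·log₁₀(19.4/4.2) = 79.2 − 13.29 = 65.91 dB.
Σ 10^(L/10) = 1.104e+08 → L_total = 10·log₁₀(1.104e+08) = 80.43 dB.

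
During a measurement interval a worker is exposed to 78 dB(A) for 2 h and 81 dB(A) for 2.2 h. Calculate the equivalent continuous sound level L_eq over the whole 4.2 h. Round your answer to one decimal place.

79.8 dB(A)

Weight each interval's intensity by its duration and average over T = 4.2 h:
Σ tᵢ·10^(Lᵢ/10) = 2·10^(78/10) + 2.2·10^(81/10) = 4.032e+08.
L_eq = 10·log₁₀(4.032e+08/4.2) = 79.82 dB(A).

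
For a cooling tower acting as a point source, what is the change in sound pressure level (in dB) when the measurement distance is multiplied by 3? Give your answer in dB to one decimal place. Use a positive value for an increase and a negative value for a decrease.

A point source loses 6 dB per doubling of distance; generally ΔL = −20·log₁₀(r₂/r₁).
ΔL = −20·log₁₀(3) = -9.54 dB.

-9.5 dB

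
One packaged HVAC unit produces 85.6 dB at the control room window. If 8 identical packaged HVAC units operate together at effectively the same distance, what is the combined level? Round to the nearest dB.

95 dB

L_total = L₁ + 10·log₁₀ N for N identical incoherent sources.
L_total = 85.6 + 10·log₁₀(8) = 85.6 + 9.031 = 94.63 dB.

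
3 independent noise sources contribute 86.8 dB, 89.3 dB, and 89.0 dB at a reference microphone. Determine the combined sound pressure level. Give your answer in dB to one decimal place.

93.3 dB

Incoherent sources combine by intensity addition: L_total = 10·log₁₀(Σ 10^(L_i/10)).
Σ 10^(L/10) = 10^(86.8/10) + 10^(89.3/10) + 10^(89.0/10) = 2.124e+09.
L_total = 10·log₁₀(2.124e+09) = 93.27 dB.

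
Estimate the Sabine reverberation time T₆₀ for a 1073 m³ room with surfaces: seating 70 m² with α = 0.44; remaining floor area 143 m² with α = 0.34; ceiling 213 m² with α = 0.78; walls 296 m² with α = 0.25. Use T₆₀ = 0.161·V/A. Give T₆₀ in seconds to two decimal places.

Total absorption A = 70·0.44 + 143·0.34 + 213·0.78 + 296·0.25 = 319.56 m² sabins.
T₆₀ = 0.161 × 1073 / 319.56 = 0.541 s.

0.54 s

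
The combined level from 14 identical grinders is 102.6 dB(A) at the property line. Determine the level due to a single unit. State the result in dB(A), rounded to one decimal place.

14 equal contributions raise the level by 10·log₁₀ 14 = 11.461 dB, so each unit alone gives 102.6 − 11.461.

91.1 dB(A)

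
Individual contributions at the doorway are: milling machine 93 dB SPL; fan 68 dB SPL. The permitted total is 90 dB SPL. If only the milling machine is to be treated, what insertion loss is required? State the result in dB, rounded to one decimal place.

3.0 dB

The untreated sources together contribute 10^(68/10) = 6.310e+06, i.e. 68.00 dB SPL.
The limit corresponds to 10^(90/10) = 1.000e+09; subtracting the fixed part leaves 9.937e+08 for the milling machine, i.e. 89.97 dB SPL.
So the milling machine must be reduced from 93 to 89.97 dB SPL: IL = 3.03 dB.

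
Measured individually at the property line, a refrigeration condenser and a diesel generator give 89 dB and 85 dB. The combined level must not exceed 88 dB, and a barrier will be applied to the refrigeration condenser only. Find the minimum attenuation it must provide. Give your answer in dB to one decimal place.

The untreated sources together contribute 10^(85/10) = 3.162e+08, i.e. 85.00 dB.
To meet 88 dB overall, the treated refrigeration condenser may contribute at most 10^(88/10) − 3.162e+08 = 3.147e+08, i.e. 84.98 dB.
So the refrigeration condenser must be reduced from 89 to 84.98 dB: IL = 4.02 dB.

4.0 dB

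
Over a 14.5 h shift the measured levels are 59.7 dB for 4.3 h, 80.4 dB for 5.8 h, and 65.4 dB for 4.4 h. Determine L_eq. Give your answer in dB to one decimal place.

76.6 dB

The energy average is taken in the linear domain: L_eq = 10·log₁₀[(Σ tᵢ·10^(Lᵢ/10))/T], T = 14.5 h.
Σ tᵢ·10^(Lᵢ/10) = 4.3·10^(59.7/10) + 5.8·10^(80.4/10) + 4.4·10^(65.4/10) = 6.552e+08.
L_eq = 10·log₁₀(6.552e+08/14.5) = 76.55 dB.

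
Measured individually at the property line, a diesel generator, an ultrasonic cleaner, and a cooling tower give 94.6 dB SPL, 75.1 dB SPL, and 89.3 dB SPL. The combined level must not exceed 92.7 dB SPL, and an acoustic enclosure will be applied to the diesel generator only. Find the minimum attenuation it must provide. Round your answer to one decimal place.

Fixed contribution from the other sources: Σ 10^(L/10) = 10^(75.1/10) + 10^(89.3/10) = 8.835e+08 (89.46 dB SPL).
The limit corresponds to 10^(92.7/10) = 1.862e+09; subtracting the fixed part leaves 9.786e+08 for the diesel generator, i.e. 89.91 dB SPL.
So the diesel generator must be reduced from 94.6 to 89.91 dB SPL: IL = 4.69 dB.

4.7 dB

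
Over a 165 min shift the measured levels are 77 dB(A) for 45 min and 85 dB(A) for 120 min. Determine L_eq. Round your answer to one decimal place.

83.9 dB(A)

The energy average is taken in the linear domain: L_eq = 10·log₁₀[(Σ tᵢ·10^(Lᵢ/10))/T], T = 165 min.
Σ tᵢ·10^(Lᵢ/10) = 45·10^(77/10) + 120·10^(85/10) = 4.020e+10.
L_eq = 10·log₁₀(4.020e+10/165) = 83.87 dB(A).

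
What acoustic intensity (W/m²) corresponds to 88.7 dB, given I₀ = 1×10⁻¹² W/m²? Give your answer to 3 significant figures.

0.000741 W/m²

L = 10·log₁₀(I/I₀) ⇒ I = I₀·10^(L/10) = 10⁻¹² × 10^8.87.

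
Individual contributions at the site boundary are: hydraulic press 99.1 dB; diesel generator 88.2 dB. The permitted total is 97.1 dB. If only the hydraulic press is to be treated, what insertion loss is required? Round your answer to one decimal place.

The untreated sources together contribute 10^(88.2/10) = 6.607e+08, i.e. 88.20 dB.
The limit corresponds to 10^(97.1/10) = 5.129e+09; subtracting the fixed part leaves 4.468e+09 for the hydraulic press, i.e. 96.50 dB.
Required insertion loss = 99.1 − 96.50 = 2.60 dB.

2.6 dB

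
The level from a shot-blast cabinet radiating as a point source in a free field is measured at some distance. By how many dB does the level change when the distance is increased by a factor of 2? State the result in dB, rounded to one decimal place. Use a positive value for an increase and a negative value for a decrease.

-6.0 dB

A point source loses 6 dB per doubling of distance; generally ΔL = −20·log₁₀(r₂/r₁).
ΔL = −20·log₁₀(2) = -6.02 dB.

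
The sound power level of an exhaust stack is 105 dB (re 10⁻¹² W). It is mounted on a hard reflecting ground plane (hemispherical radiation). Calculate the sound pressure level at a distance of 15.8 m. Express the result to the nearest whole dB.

73 dB

Free-field hemispherical radiation: L_p = L_w − 10·log₁₀(2π·r²), r = 15.8 m.
2π·r² = 1569 m², 10·log₁₀ of that is 31.955 dB.
L_p = 105 − 31.955 = 73.05 dB.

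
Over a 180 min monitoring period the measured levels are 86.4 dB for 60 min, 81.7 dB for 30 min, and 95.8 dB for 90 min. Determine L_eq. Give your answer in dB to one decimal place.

93.2 dB

The energy average is taken in the linear domain: L_eq = 10·log₁₀[(Σ tᵢ·10^(Lᵢ/10))/T], T = 180 min.
Σ tᵢ·10^(Lᵢ/10) = 60·10^(86.4/10) + 30·10^(81.7/10) + 90·10^(95.8/10) = 3.728e+11.
L_eq = 10·log₁₀(3.728e+11/180) = 93.16 dB.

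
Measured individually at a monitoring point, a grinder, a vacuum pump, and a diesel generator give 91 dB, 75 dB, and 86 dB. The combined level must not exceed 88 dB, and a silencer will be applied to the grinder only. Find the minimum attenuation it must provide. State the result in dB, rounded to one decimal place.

Fixed contribution from the other sources: Σ 10^(L/10) = 10^(75/10) + 10^(86/10) = 4.297e+08 (86.33 dB).
To meet 88 dB overall, the treated grinder may contribute at most 10^(88/10) − 4.297e+08 = 2.012e+08, i.e. 83.04 dB.
Required insertion loss = 91 − 83.04 = 7.96 dB.

8.0 dB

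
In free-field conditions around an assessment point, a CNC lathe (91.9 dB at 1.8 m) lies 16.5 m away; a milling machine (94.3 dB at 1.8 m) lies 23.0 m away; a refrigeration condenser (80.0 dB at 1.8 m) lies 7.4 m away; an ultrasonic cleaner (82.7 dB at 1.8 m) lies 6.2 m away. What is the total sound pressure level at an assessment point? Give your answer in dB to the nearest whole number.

Apply inverse-square spreading to bring every level to the receiver, then sum 10^(L/10).
CNC lathe: 91.9 − 20·log₁₀(16.5/1.8) = 91.9 − 19.24 = 72.66 dB.
milling machine: 94.3 − 20·log₁₀(23.0/1.8) = 94.3 − 22.13 = 72.17 dB.
refrigeration condenser: 80.0 − 20·log₁₀(7.4/1.8) = 80.0 − 12.28 = 67.72 dB.
ultrasonic cleaner: 82.7 − 20·log₁₀(6.2/1.8) = 82.7 − 10.74 = 71.96 dB.
Σ 10^(L/10) = 5.653e+07 → L_total = 10·log₁₀(5.653e+07) = 77.52 dB.

78 dB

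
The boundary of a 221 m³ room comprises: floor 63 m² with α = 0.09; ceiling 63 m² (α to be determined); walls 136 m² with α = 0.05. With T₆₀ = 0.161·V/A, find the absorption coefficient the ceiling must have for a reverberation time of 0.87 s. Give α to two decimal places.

0.45

Required total absorption A = 0.161·221/0.87 = 40.90 m².
Absorption from the other surfaces = 63·0.09 + 136·0.05 = 12.47 m², so the ceiling must supply 28.43 m² over 63 m².
α = 28.43/63 = 0.451.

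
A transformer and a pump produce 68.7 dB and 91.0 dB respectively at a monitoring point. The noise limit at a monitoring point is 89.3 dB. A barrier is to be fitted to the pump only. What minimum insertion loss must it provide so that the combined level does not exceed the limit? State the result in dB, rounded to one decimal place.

1.7 dB

The untreated sources together contribute 10^(68.7/10) = 7.413e+06, i.e. 68.70 dB.
To meet 89.3 dB overall, the treated pump may contribute at most 10^(89.3/10) − 7.413e+06 = 8.437e+08, i.e. 89.26 dB.
So the pump must be reduced from 91.0 to 89.26 dB: IL = 1.74 dB.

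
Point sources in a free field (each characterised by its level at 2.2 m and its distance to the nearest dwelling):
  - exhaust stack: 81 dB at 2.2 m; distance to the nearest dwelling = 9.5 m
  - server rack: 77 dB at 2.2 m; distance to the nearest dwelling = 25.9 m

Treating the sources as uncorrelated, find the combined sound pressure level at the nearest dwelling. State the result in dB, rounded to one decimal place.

68.5 dB

Apply inverse-square spreading to bring every level to the receiver, then sum 10^(L/10).
exhaust stack: 81 − 20·log₁₀(9.5/2.2) = 81 − 12.71 = 68.29 dB.
server rack: 77 − 20·log₁₀(25.9/2.2) = 77 − 21.42 = 55.58 dB.
Σ 10^(L/10) = 7.113e+06 → L_total = 10·log₁₀(7.113e+06) = 68.52 dB.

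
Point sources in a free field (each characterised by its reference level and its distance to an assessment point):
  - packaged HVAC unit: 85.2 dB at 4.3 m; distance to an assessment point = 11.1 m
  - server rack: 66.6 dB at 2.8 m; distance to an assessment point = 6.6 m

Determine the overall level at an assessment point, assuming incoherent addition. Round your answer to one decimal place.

First find each source's level at the receiver (point-source: −20·log₁₀(r/r_ref)), then combine on an intensity basis.
packaged HVAC unit: 85.2 − 20·log₁₀(11.1/4.3) = 85.2 − 8.24 = 76.96 dB.
server rack: 66.6 − 20·log₁₀(6.6/2.8) = 66.6 − 7.45 = 59.15 dB.
Σ 10^(L/10) = 5.052e+07 → L_total = 10·log₁₀(5.052e+07) = 77.03 dB.

77.0 dB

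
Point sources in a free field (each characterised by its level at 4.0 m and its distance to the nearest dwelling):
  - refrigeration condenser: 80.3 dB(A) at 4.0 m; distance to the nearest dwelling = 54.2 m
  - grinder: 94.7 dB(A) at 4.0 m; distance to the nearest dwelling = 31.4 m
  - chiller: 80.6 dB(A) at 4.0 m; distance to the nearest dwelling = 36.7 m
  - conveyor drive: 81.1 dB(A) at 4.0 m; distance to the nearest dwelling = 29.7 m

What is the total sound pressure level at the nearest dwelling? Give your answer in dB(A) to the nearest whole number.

First find each source's level at the receiver (point-source: −20·log₁₀(r/r_ref)), then combine on an intensity basis.
refrigeration condenser: 80.3 − 20·log₁₀(54.2/4.0) = 80.3 − 22.64 = 57.66 dB(A).
grinder: 94.7 − 20·log₁₀(31.4/4.0) = 94.7 − 17.90 = 76.80 dB(A).
chiller: 80.6 − 20·log₁₀(36.7/4.0) = 80.6 − 19.25 = 61.35 dB(A).
conveyor drive: 81.1 − 20·log₁₀(29.7/4.0) = 81.1 − 17.41 = 63.69 dB(A).
Σ 10^(L/10) = 5.218e+07 → L_total = 10·log₁₀(5.218e+07) = 77.17 dB(A).

77 dB(A)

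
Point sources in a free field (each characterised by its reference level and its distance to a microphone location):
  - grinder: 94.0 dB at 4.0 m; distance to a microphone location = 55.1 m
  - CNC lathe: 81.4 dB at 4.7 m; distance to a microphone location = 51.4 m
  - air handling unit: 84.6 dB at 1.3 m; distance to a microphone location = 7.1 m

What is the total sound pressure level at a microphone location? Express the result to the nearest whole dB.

Propagate each source to the receiver with L = L_ref − 20·log₁₀(r/r_ref), then add intensities.
grinder: 94.0 − 20·log₁₀(55.1/4.0) = 94.0 − 22.78 = 71.22 dB.
CNC lathe: 81.4 − 20·log₁₀(51.4/4.7) = 81.4 − 20.78 = 60.62 dB.
air handling unit: 84.6 − 20·log₁₀(7.1/1.3) = 84.6 − 14.75 = 69.85 dB.
Σ 10^(L/10) = 2.406e+07 → L_total = 10·log₁₀(2.406e+07) = 73.81 dB.

74 dB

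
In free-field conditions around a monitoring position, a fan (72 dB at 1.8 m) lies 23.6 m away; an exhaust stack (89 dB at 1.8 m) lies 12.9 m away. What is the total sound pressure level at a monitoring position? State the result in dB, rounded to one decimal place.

71.9 dB

Apply inverse-square spreading to bring every level to the receiver, then sum 10^(L/10).
fan: 72 − 20·log₁₀(23.6/1.8) = 72 − 22.35 = 49.65 dB.
exhaust stack: 89 − 20·log₁₀(12.9/1.8) = 89 − 17.11 = 71.89 dB.
Σ 10^(L/10) = 1.556e+07 → L_total = 10·log₁₀(1.556e+07) = 71.92 dB.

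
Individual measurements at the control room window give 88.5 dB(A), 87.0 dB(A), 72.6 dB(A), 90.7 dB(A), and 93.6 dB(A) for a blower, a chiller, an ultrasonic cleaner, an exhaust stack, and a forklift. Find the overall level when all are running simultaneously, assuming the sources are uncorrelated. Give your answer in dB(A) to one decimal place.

96.7 dB(A)

Incoherent sources combine by intensity addition: L_total = 10·log₁₀(Σ 10^(L_i/10)).
Σ 10^(L/10) = 10^(88.5/10) + 10^(87.0/10) + 10^(72.6/10) + 10^(90.7/10) + 10^(93.6/10) = 4.693e+09.
L_total = 10·log₁₀(4.693e+09) = 96.71 dB(A).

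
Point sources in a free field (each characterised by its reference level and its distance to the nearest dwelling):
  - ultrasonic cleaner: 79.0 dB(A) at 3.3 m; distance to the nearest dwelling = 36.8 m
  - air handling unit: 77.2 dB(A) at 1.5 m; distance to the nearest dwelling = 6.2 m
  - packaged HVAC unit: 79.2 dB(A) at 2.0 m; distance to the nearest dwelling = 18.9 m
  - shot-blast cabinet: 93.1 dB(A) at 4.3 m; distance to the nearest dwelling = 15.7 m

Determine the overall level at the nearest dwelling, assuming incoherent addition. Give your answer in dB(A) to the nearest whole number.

Propagate each source to the receiver with L = L_ref − 20·log₁₀(r/r_ref), then add intensities.
ultrasonic cleaner: 79.0 − 20·log₁₀(36.8/3.3) = 79.0 − 20.95 = 58.05 dB(A).
air handling unit: 77.2 − 20·log₁₀(6.2/1.5) = 77.2 − 12.33 = 64.87 dB(A).
packaged HVAC unit: 79.2 − 20·log₁₀(18.9/2.0) = 79.2 − 19.51 = 59.69 dB(A).
shot-blast cabinet: 93.1 − 20·log₁₀(15.7/4.3) = 93.1 − 11.25 = 81.85 dB(A).
Σ 10^(L/10) = 1.578e+08 → L_total = 10·log₁₀(1.578e+08) = 81.98 dB(A).

82 dB(A)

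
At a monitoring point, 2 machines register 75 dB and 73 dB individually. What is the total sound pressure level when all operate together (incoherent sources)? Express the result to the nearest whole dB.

77 dB

Incoherent sources combine by intensity addition: L_total = 10·log₁₀(Σ 10^(L_i/10)).
Σ 10^(L/10) = 10^(75/10) + 10^(73/10) = 5.158e+07.
L_total = 10·log₁₀(5.158e+07) = 77.12 dB.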